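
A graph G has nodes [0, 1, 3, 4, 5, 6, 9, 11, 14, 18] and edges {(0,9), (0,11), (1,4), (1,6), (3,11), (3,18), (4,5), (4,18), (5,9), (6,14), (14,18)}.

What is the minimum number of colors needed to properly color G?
Clique number ω(G) = 2 (lower bound: χ ≥ ω).
Odd cycle [11, 0, 9, 5, 4, 18, 3] needs 3 colors (χ ≥ 3).
The coloring below uses 3 colors, so χ(G) = 3.
A valid 3-coloring: color 1: [0, 5, 6, 18]; color 2: [4, 9, 11, 14]; color 3: [1, 3].

χ(G) = 3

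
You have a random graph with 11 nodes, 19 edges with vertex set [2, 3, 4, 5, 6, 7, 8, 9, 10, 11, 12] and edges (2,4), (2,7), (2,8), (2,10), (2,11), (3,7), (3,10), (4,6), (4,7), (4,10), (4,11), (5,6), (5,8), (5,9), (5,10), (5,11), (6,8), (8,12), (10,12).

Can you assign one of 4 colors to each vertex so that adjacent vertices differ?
Yes, G is 4-colorable

A valid 4-coloring: color 1: [3, 4, 8, 9]; color 2: [6, 7, 10, 11]; color 3: [2, 5, 12].
(χ(G) = 3 ≤ 4.)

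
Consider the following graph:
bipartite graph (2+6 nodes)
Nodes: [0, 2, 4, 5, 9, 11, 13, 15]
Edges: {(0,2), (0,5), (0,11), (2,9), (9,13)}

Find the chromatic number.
Clique number ω(G) = 2 (lower bound: χ ≥ ω).
The graph is bipartite (no odd cycle), so 2 colors suffice: χ(G) = 2.
A valid 2-coloring: color 1: [0, 4, 9, 15]; color 2: [2, 5, 11, 13].

χ(G) = 2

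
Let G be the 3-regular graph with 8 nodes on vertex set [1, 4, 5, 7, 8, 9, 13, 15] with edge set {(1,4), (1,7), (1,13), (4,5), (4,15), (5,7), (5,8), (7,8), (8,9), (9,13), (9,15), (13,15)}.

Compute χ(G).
Clique number ω(G) = 3 (lower bound: χ ≥ ω).
The clique on [5, 7, 8] has size 3, forcing χ ≥ 3, and the coloring below uses 3 colors, so χ(G) = 3.
A valid 3-coloring: color 1: [4, 7, 9]; color 2: [1, 5, 15]; color 3: [8, 13].

χ(G) = 3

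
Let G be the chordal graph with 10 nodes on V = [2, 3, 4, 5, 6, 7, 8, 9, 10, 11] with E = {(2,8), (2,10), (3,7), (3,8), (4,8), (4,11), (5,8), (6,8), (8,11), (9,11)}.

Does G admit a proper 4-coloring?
A valid 4-coloring: color 1: [7, 8, 9, 10]; color 2: [2, 3, 5, 6, 11]; color 3: [4].
(χ(G) = 3 ≤ 4.)

Yes, G is 4-colorable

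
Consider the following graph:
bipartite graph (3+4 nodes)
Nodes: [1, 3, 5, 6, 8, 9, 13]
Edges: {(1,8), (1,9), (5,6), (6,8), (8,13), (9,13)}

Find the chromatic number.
χ(G) = 2

Clique number ω(G) = 2 (lower bound: χ ≥ ω).
The graph is bipartite (no odd cycle), so 2 colors suffice: χ(G) = 2.
A valid 2-coloring: color 1: [3, 5, 8, 9]; color 2: [1, 6, 13].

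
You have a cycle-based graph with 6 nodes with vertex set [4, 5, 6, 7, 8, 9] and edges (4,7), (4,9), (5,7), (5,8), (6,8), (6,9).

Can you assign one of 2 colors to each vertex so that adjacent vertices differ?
Yes, G is 2-colorable

A valid 2-coloring: color 1: [7, 8, 9]; color 2: [4, 5, 6].
(χ(G) = 2 ≤ 2.)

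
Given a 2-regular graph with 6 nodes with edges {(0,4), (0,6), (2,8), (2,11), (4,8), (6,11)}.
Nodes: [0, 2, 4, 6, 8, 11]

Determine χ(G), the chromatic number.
χ(G) = 2

Clique number ω(G) = 2 (lower bound: χ ≥ ω).
The graph is bipartite (no odd cycle), so 2 colors suffice: χ(G) = 2.
A valid 2-coloring: color 1: [2, 4, 6]; color 2: [0, 8, 11].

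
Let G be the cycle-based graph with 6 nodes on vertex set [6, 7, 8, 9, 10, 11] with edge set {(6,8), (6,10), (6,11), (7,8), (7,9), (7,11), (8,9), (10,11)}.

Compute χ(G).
Clique number ω(G) = 3 (lower bound: χ ≥ ω).
The clique on [7, 8, 9] has size 3, forcing χ ≥ 3, and the coloring below uses 3 colors, so χ(G) = 3.
A valid 3-coloring: color 1: [6, 7]; color 2: [8, 10]; color 3: [9, 11].

χ(G) = 3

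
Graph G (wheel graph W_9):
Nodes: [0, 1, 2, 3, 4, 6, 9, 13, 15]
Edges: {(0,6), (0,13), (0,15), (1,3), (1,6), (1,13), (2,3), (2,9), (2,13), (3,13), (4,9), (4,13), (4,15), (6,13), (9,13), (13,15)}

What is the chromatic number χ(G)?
χ(G) = 3

Clique number ω(G) = 3 (lower bound: χ ≥ ω).
The clique on [0, 6, 13] has size 3, forcing χ ≥ 3, and the coloring below uses 3 colors, so χ(G) = 3.
A valid 3-coloring: color 1: [13]; color 2: [3, 6, 9, 15]; color 3: [0, 1, 2, 4].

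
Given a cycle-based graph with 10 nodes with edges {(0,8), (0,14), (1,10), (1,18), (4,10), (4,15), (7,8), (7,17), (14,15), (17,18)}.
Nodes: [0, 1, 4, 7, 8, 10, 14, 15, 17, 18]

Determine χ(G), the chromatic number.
χ(G) = 2

Clique number ω(G) = 2 (lower bound: χ ≥ ω).
The graph is bipartite (no odd cycle), so 2 colors suffice: χ(G) = 2.
A valid 2-coloring: color 1: [1, 4, 8, 14, 17]; color 2: [0, 7, 10, 15, 18].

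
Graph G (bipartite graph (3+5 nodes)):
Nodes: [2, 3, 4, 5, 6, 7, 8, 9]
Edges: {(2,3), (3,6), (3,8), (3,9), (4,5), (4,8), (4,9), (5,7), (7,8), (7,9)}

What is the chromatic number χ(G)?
χ(G) = 2

Clique number ω(G) = 2 (lower bound: χ ≥ ω).
The graph is bipartite (no odd cycle), so 2 colors suffice: χ(G) = 2.
A valid 2-coloring: color 1: [3, 4, 7]; color 2: [2, 5, 6, 8, 9].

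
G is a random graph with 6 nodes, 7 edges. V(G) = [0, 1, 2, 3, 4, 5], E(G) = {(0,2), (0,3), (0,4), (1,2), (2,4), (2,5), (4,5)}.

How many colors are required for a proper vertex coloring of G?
Clique number ω(G) = 3 (lower bound: χ ≥ ω).
The clique on [0, 2, 4] has size 3, forcing χ ≥ 3, and the coloring below uses 3 colors, so χ(G) = 3.
A valid 3-coloring: color 1: [2, 3]; color 2: [0, 1, 5]; color 3: [4].

χ(G) = 3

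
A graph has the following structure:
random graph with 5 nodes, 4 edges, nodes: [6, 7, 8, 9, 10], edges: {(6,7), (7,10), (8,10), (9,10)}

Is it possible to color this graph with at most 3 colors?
A valid 3-coloring: color 1: [6, 10]; color 2: [7, 8, 9].
(χ(G) = 2 ≤ 3.)

Yes, G is 3-colorable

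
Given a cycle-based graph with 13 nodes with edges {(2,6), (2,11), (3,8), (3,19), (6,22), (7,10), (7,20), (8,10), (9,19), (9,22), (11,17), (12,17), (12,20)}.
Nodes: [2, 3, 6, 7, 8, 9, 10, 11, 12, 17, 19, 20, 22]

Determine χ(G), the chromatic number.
Clique number ω(G) = 2 (lower bound: χ ≥ ω).
Odd cycle [11, 17, 12, 20, 7, 10, 8, 3, 19, 9, 22, 6, 2] needs 3 colors (χ ≥ 3).
The coloring below uses 3 colors, so χ(G) = 3.
A valid 3-coloring: color 1: [6, 7, 8, 11, 12, 19]; color 2: [2, 3, 9, 10, 17, 20]; color 3: [22].

χ(G) = 3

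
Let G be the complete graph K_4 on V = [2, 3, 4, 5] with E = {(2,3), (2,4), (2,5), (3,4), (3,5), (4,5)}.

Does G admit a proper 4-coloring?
Yes, G is 4-colorable

A valid 4-coloring: color 1: [2]; color 2: [3]; color 3: [5]; color 4: [4].
(χ(G) = 4 ≤ 4.)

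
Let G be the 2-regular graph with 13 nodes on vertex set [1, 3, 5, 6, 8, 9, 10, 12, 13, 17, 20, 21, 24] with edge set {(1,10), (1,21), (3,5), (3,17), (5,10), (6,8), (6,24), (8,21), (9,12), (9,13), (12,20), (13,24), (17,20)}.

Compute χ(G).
Clique number ω(G) = 2 (lower bound: χ ≥ ω).
Odd cycle [9, 12, 20, 17, 3, 5, 10, 1, 21, 8, 6, 24, 13] needs 3 colors (χ ≥ 3).
The coloring below uses 3 colors, so χ(G) = 3.
A valid 3-coloring: color 1: [1, 5, 8, 9, 20, 24]; color 2: [6, 10, 12, 13, 17, 21]; color 3: [3].

χ(G) = 3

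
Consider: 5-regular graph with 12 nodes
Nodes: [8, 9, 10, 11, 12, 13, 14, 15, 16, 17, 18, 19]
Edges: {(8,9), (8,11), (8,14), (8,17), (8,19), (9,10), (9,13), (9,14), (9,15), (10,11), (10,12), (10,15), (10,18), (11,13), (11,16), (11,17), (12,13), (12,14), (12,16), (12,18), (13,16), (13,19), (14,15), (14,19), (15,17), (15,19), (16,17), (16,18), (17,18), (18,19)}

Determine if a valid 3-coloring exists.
Odd cycle [18, 12, 13, 11, 17] needs 3 colors (χ ≥ 3).
Vertex 16 is adjacent to every vertex of [11, 12, 13, 17, 18], which already need 3 colors among themselves, so 16 needs a new color (χ ≥ 4).
Hence χ(G) ≥ 4 > 3, so no proper 3-coloring exists.

No, G is not 3-colorable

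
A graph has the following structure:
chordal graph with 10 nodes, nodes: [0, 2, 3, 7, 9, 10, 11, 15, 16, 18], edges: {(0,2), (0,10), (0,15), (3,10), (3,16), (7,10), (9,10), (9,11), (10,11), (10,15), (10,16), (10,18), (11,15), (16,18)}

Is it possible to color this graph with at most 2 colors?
No, G is not 2-colorable

The clique on vertices [0, 10, 15] has size 3 > 2, so it alone needs 3 colors.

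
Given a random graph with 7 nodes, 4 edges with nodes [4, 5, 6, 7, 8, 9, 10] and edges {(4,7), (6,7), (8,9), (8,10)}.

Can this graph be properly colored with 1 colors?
Edge (4,7) forces its endpoints to differ, so 1 color is not enough.

No, G is not 1-colorable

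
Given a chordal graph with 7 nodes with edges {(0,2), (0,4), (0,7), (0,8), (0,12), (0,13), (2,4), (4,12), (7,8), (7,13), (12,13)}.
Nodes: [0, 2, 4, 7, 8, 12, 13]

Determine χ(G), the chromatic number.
χ(G) = 3

Clique number ω(G) = 3 (lower bound: χ ≥ ω).
The clique on [0, 7, 8] has size 3, forcing χ ≥ 3, and the coloring below uses 3 colors, so χ(G) = 3.
A valid 3-coloring: color 1: [0]; color 2: [4, 8, 13]; color 3: [2, 7, 12].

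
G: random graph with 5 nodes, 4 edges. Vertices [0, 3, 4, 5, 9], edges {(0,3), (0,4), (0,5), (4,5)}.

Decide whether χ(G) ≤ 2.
No, G is not 2-colorable

The clique on vertices [0, 4, 5] has size 3 > 2, so it alone needs 3 colors.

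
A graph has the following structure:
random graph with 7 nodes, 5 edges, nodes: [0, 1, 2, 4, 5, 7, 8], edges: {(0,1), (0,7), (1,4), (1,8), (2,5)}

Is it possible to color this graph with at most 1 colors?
No, G is not 1-colorable

Edge (1,8) forces its endpoints to differ, so 1 color is not enough.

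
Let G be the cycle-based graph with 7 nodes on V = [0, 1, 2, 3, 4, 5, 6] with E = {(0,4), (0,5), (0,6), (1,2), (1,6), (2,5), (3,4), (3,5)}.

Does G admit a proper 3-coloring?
A valid 3-coloring: color 1: [4, 5, 6]; color 2: [0, 1, 3]; color 3: [2].
(χ(G) = 3 ≤ 3.)

Yes, G is 3-colorable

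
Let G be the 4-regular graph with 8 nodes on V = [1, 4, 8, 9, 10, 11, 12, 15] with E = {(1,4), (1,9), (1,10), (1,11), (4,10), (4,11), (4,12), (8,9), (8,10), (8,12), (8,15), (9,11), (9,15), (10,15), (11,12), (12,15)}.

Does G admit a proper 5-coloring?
A valid 5-coloring: color 1: [1, 8]; color 2: [4, 9]; color 3: [10, 11]; color 4: [15]; color 5: [12].
(χ(G) = 4 ≤ 5.)

Yes, G is 5-colorable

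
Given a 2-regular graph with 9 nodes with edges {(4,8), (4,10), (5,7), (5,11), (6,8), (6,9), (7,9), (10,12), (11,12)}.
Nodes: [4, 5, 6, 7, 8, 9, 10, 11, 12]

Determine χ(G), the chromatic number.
Clique number ω(G) = 2 (lower bound: χ ≥ ω).
Odd cycle [10, 4, 8, 6, 9, 7, 5, 11, 12] needs 3 colors (χ ≥ 3).
The coloring below uses 3 colors, so χ(G) = 3.
A valid 3-coloring: color 1: [8, 9, 10, 11]; color 2: [4, 6, 7, 12]; color 3: [5].

χ(G) = 3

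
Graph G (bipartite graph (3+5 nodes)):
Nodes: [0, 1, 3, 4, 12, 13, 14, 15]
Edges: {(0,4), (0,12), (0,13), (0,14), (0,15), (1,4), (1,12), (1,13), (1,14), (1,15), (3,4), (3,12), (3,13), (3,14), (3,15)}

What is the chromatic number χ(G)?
Clique number ω(G) = 2 (lower bound: χ ≥ ω).
The graph is bipartite (no odd cycle), so 2 colors suffice: χ(G) = 2.
A valid 2-coloring: color 1: [0, 1, 3]; color 2: [4, 12, 13, 14, 15].

χ(G) = 2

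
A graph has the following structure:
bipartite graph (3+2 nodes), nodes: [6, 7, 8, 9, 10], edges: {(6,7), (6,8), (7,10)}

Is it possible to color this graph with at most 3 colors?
Yes, G is 3-colorable

A valid 3-coloring: color 1: [6, 9, 10]; color 2: [7, 8].
(χ(G) = 2 ≤ 3.)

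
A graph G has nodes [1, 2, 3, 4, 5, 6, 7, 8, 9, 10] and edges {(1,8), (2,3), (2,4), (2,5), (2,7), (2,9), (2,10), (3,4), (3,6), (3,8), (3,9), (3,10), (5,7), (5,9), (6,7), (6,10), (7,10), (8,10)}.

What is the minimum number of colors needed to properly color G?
Clique number ω(G) = 3 (lower bound: χ ≥ ω).
Odd cycle [7, 5, 9, 3, 10] needs 3 colors (χ ≥ 3).
Vertex 2 is adjacent to every vertex of [3, 5, 7, 9, 10], which already need 3 colors among themselves, so 2 needs a new color (χ ≥ 4).
The coloring below uses 4 colors, so χ(G) = 4.
A valid 4-coloring: color 1: [1, 3, 7]; color 2: [2, 6, 8]; color 3: [4, 5, 10]; color 4: [9].

χ(G) = 4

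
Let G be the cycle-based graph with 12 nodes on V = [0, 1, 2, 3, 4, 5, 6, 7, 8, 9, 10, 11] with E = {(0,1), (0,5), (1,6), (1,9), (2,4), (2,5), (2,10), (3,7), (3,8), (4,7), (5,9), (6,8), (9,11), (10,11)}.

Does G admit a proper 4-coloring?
A valid 4-coloring: color 1: [1, 3, 4, 5, 11]; color 2: [0, 2, 7, 8, 9]; color 3: [6, 10].
(χ(G) = 3 ≤ 4.)

Yes, G is 4-colorable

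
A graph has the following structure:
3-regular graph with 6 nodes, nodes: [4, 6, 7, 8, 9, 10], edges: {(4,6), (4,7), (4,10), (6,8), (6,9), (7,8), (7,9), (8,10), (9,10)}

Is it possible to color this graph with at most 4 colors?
A valid 4-coloring: color 1: [6, 7, 10]; color 2: [4, 8, 9].
(χ(G) = 2 ≤ 4.)

Yes, G is 4-colorable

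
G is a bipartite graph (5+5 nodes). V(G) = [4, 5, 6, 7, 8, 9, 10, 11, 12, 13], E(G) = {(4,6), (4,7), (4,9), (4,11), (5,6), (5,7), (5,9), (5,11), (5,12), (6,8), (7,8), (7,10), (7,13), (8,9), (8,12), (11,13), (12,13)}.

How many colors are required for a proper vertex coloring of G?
Clique number ω(G) = 2 (lower bound: χ ≥ ω).
The graph is bipartite (no odd cycle), so 2 colors suffice: χ(G) = 2.
A valid 2-coloring: color 1: [6, 7, 9, 11, 12]; color 2: [4, 5, 8, 10, 13].

χ(G) = 2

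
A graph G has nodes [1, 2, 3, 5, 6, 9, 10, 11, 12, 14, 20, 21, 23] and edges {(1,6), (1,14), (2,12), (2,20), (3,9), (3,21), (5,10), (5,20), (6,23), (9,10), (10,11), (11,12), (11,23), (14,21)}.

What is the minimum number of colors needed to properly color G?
Clique number ω(G) = 2 (lower bound: χ ≥ ω).
Odd cycle [9, 3, 21, 14, 1, 6, 23, 11, 12, 2, 20, 5, 10] needs 3 colors (χ ≥ 3).
The coloring below uses 3 colors, so χ(G) = 3.
A valid 3-coloring: color 1: [3, 6, 10, 12, 14, 20]; color 2: [1, 2, 5, 9, 11, 21]; color 3: [23].

χ(G) = 3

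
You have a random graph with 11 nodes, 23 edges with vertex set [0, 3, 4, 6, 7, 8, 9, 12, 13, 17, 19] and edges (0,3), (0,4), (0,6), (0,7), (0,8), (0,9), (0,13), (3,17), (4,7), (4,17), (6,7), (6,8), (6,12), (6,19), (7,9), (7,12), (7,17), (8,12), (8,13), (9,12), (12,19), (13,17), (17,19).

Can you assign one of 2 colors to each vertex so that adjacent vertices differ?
The clique on vertices [0, 8, 13] has size 3 > 2, so it alone needs 3 colors.

No, G is not 2-colorable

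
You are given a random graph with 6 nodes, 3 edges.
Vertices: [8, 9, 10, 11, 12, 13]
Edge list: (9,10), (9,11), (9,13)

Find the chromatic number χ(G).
χ(G) = 2

Clique number ω(G) = 2 (lower bound: χ ≥ ω).
The graph is bipartite (no odd cycle), so 2 colors suffice: χ(G) = 2.
A valid 2-coloring: color 1: [8, 9, 12]; color 2: [10, 11, 13].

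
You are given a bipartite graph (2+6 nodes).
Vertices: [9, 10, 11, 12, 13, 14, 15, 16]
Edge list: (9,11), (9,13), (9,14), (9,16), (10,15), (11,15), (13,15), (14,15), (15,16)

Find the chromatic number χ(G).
Clique number ω(G) = 2 (lower bound: χ ≥ ω).
The graph is bipartite (no odd cycle), so 2 colors suffice: χ(G) = 2.
A valid 2-coloring: color 1: [9, 12, 15]; color 2: [10, 11, 13, 14, 16].

χ(G) = 2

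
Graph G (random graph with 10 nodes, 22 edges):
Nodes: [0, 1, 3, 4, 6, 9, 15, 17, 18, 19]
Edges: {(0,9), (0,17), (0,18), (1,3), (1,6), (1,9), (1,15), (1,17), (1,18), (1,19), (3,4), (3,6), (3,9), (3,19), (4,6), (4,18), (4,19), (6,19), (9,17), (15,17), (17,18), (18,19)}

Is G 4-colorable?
A valid 4-coloring: color 1: [0, 1, 4]; color 2: [17, 19]; color 3: [3, 15, 18]; color 4: [6, 9].
(χ(G) = 4 ≤ 4.)

Yes, G is 4-colorable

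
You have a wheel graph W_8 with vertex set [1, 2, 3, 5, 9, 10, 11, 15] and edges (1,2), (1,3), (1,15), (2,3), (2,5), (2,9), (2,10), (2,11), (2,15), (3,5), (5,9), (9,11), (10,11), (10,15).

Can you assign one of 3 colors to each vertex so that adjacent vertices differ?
No, G is not 3-colorable

Odd cycle [3, 5, 9, 11, 10, 15, 1] needs 3 colors (χ ≥ 3).
Vertex 2 is adjacent to every vertex of [1, 3, 5, 9, 10, 11, 15], which already need 3 colors among themselves, so 2 needs a new color (χ ≥ 4).
Hence χ(G) ≥ 4 > 3, so no proper 3-coloring exists.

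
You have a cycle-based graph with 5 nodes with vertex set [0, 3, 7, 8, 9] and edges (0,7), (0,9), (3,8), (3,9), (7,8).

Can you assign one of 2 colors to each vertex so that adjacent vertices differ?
Odd cycle [8, 3, 9, 0, 7] needs 3 colors (χ ≥ 3).
Hence χ(G) ≥ 3 > 2, so no proper 2-coloring exists.

No, G is not 2-colorable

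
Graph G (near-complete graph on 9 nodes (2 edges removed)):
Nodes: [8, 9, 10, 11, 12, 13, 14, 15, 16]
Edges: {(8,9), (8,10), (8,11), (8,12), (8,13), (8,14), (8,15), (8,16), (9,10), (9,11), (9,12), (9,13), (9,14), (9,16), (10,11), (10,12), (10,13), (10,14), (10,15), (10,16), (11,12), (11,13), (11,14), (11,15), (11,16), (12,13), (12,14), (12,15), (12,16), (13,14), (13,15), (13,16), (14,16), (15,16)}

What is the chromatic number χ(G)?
Clique number ω(G) = 8 (lower bound: χ ≥ ω).
The clique on [8, 9, 10, 11, 12, 13, 14, 16] has size 8, forcing χ ≥ 8, and the coloring below uses 8 colors, so χ(G) = 8.
A valid 8-coloring: color 1: [11]; color 2: [13]; color 3: [16]; color 4: [10]; color 5: [8]; color 6: [12]; color 7: [14, 15]; color 8: [9].

χ(G) = 8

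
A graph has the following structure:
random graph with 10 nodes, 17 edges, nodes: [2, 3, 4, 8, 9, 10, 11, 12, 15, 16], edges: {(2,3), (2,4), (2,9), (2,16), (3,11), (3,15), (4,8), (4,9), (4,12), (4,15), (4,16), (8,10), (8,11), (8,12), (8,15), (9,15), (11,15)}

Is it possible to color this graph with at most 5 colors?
Yes, G is 5-colorable

A valid 5-coloring: color 1: [4, 10, 11]; color 2: [2, 12, 15]; color 3: [3, 8, 9, 16].
(χ(G) = 3 ≤ 5.)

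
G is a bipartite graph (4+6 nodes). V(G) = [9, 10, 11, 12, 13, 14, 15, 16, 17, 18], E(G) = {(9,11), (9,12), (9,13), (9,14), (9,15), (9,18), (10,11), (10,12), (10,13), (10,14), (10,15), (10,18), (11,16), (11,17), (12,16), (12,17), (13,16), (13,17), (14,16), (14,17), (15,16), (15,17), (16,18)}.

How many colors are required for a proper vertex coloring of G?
χ(G) = 2

Clique number ω(G) = 2 (lower bound: χ ≥ ω).
The graph is bipartite (no odd cycle), so 2 colors suffice: χ(G) = 2.
A valid 2-coloring: color 1: [9, 10, 16, 17]; color 2: [11, 12, 13, 14, 15, 18].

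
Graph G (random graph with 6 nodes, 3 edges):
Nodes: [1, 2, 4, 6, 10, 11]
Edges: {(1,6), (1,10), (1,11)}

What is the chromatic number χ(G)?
χ(G) = 2

Clique number ω(G) = 2 (lower bound: χ ≥ ω).
The graph is bipartite (no odd cycle), so 2 colors suffice: χ(G) = 2.
A valid 2-coloring: color 1: [1, 2, 4]; color 2: [6, 10, 11].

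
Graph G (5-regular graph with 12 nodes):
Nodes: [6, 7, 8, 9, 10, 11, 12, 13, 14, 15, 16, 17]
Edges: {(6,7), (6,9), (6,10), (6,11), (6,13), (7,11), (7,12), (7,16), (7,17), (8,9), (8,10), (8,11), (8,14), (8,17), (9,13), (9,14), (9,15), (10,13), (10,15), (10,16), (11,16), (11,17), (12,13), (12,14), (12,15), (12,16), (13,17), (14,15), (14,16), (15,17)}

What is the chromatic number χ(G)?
χ(G) = 4

Clique number ω(G) = 3 (lower bound: χ ≥ ω).
Suppose a proper 3-coloring c exists. The clique [6, 7, 11] takes 3 distinct colors; by symmetry let c(6) = 1, c(7) = 2, c(11) = 3.
- Vertex 16: neighbors [7, 11] already have colors [2, 3] ⇒ c(16) = 1.
- Vertex 12: neighbors [16, 7] already have colors [1, 2] ⇒ c(12) = 3.
- Vertex 13: neighbors [6, 12] already have colors [1, 3] ⇒ c(13) = 2.
- Vertex 9: neighbors [6, 13] already have colors [1, 2] ⇒ c(9) = 3.
- Vertex 10: neighbors [6, 13] already have colors [1, 2] ⇒ c(10) = 3.
- Vertex 14: neighbors [16, 9] already have colors [1, 3] ⇒ c(14) = 2.
- Vertex 17: neighbors [7, 11] already have colors [2, 3] ⇒ c(17) = 1.
- Vertex 8: neighbors [17, 14, 9] already have colors [1, 2, 3] — all 3 colors blocked. Contradiction.
The forced assignments end in a contradiction, so G has no proper 3-coloring (χ ≥ 4).
The coloring below uses 4 colors, so χ(G) = 4.
A valid 4-coloring: color 1: [7, 13, 14]; color 2: [9, 10, 11, 12]; color 3: [6, 8, 15, 16]; color 4: [17].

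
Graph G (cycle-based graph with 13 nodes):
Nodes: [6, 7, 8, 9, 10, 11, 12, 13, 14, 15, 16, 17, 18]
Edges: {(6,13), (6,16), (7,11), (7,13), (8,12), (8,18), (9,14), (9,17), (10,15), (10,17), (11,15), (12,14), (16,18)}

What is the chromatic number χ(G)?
χ(G) = 3

Clique number ω(G) = 2 (lower bound: χ ≥ ω).
Odd cycle [8, 18, 16, 6, 13, 7, 11, 15, 10, 17, 9, 14, 12] needs 3 colors (χ ≥ 3).
The coloring below uses 3 colors, so χ(G) = 3.
A valid 3-coloring: color 1: [8, 10, 11, 13, 14, 16]; color 2: [6, 7, 12, 15, 17, 18]; color 3: [9].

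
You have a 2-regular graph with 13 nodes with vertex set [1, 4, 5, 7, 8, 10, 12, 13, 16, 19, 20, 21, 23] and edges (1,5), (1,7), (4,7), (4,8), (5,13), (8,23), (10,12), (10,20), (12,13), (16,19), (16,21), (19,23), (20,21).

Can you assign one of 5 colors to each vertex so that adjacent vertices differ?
Yes, G is 5-colorable

A valid 5-coloring: color 1: [1, 4, 10, 13, 16, 23]; color 2: [5, 7, 8, 12, 19, 21]; color 3: [20].
(χ(G) = 3 ≤ 5.)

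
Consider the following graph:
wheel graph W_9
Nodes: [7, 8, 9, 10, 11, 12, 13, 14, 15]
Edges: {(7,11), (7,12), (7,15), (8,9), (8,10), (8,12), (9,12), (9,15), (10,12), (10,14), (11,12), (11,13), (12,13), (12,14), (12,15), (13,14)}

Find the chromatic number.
Clique number ω(G) = 3 (lower bound: χ ≥ ω).
The clique on [7, 11, 12] has size 3, forcing χ ≥ 3, and the coloring below uses 3 colors, so χ(G) = 3.
A valid 3-coloring: color 1: [12]; color 2: [7, 9, 10, 13]; color 3: [8, 11, 14, 15].

χ(G) = 3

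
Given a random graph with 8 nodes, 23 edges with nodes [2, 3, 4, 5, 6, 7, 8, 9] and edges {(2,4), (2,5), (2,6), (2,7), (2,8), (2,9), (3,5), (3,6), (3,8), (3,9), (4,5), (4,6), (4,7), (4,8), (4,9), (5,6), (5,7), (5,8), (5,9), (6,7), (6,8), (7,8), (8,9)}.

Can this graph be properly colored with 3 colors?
No, G is not 3-colorable

The clique on vertices [2, 4, 5, 6, 7, 8] has size 6 > 3, so it alone needs 6 colors.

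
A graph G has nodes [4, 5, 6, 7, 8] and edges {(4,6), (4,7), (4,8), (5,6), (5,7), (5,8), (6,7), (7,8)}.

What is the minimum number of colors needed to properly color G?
Clique number ω(G) = 3 (lower bound: χ ≥ ω).
The clique on [4, 7, 8] has size 3, forcing χ ≥ 3, and the coloring below uses 3 colors, so χ(G) = 3.
A valid 3-coloring: color 1: [7]; color 2: [4, 5]; color 3: [6, 8].

χ(G) = 3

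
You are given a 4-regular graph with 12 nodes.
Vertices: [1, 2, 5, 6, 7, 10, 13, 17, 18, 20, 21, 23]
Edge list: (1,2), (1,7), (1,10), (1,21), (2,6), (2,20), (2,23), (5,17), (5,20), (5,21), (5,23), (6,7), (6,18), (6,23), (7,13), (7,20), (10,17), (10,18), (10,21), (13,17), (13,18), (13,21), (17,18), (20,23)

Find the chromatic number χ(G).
Clique number ω(G) = 3 (lower bound: χ ≥ ω).
The clique on [1, 10, 21] has size 3, forcing χ ≥ 3, and the coloring below uses 3 colors, so χ(G) = 3.
A valid 3-coloring: color 1: [2, 5, 10, 13]; color 2: [7, 18, 21, 23]; color 3: [1, 6, 17, 20].

χ(G) = 3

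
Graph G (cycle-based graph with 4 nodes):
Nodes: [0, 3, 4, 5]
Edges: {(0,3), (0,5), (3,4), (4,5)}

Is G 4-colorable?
Yes, G is 4-colorable

A valid 4-coloring: color 1: [0, 4]; color 2: [3, 5].
(χ(G) = 2 ≤ 4.)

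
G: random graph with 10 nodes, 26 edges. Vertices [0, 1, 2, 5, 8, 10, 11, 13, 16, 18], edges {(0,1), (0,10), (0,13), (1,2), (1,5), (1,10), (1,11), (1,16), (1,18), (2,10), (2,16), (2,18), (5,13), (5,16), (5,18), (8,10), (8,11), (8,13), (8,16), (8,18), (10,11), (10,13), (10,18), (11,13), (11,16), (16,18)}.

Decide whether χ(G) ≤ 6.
A valid 6-coloring: color 1: [1, 13]; color 2: [10, 16]; color 3: [0, 11, 18]; color 4: [2, 5, 8].
(χ(G) = 4 ≤ 6.)

Yes, G is 6-colorable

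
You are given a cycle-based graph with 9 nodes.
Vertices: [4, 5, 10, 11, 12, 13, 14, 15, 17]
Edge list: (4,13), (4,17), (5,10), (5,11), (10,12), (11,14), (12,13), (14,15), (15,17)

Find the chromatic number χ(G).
χ(G) = 3

Clique number ω(G) = 2 (lower bound: χ ≥ ω).
Odd cycle [15, 17, 4, 13, 12, 10, 5, 11, 14] needs 3 colors (χ ≥ 3).
The coloring below uses 3 colors, so χ(G) = 3.
A valid 3-coloring: color 1: [4, 11, 12, 15]; color 2: [10, 13, 14, 17]; color 3: [5].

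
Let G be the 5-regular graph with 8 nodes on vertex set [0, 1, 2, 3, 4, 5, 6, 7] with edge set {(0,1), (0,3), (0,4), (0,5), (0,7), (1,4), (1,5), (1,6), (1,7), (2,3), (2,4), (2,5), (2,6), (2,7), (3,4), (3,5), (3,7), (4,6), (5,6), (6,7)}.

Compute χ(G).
χ(G) = 4

Clique number ω(G) = 3 (lower bound: χ ≥ ω).
Odd cycle [0, 3, 2, 6, 1] needs 3 colors (χ ≥ 3).
Vertex 4 is adjacent to every vertex of [0, 1, 2, 3, 6], which already need 3 colors among themselves, so 4 needs a new color (χ ≥ 4).
The coloring below uses 4 colors, so χ(G) = 4.
A valid 4-coloring: color 1: [0, 6]; color 2: [1, 3]; color 3: [4, 5, 7]; color 4: [2].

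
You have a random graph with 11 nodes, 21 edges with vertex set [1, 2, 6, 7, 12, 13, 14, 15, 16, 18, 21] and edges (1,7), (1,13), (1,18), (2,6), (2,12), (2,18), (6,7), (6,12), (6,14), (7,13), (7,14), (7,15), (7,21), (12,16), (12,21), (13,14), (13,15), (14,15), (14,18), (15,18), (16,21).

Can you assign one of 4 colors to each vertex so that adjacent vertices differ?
Yes, G is 4-colorable

A valid 4-coloring: color 1: [7, 12, 18]; color 2: [1, 2, 14, 21]; color 3: [6, 15, 16]; color 4: [13].
(χ(G) = 4 ≤ 4.)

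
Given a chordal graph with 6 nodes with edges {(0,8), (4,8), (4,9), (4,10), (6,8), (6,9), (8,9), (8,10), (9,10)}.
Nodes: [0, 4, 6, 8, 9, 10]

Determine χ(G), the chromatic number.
χ(G) = 4

Clique number ω(G) = 4 (lower bound: χ ≥ ω).
The clique on [4, 8, 9, 10] has size 4, forcing χ ≥ 4, and the coloring below uses 4 colors, so χ(G) = 4.
A valid 4-coloring: color 1: [8]; color 2: [0, 9]; color 3: [4, 6]; color 4: [10].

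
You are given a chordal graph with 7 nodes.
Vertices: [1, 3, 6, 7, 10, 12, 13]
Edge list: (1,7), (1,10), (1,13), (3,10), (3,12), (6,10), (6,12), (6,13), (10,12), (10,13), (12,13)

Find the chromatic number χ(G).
χ(G) = 4

Clique number ω(G) = 4 (lower bound: χ ≥ ω).
The clique on [6, 10, 12, 13] has size 4, forcing χ ≥ 4, and the coloring below uses 4 colors, so χ(G) = 4.
A valid 4-coloring: color 1: [7, 10]; color 2: [3, 13]; color 3: [1, 12]; color 4: [6].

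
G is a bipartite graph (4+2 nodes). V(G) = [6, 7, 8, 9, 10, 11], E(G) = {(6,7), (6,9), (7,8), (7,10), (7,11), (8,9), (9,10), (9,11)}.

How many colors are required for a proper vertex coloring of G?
χ(G) = 2

Clique number ω(G) = 2 (lower bound: χ ≥ ω).
The graph is bipartite (no odd cycle), so 2 colors suffice: χ(G) = 2.
A valid 2-coloring: color 1: [7, 9]; color 2: [6, 8, 10, 11].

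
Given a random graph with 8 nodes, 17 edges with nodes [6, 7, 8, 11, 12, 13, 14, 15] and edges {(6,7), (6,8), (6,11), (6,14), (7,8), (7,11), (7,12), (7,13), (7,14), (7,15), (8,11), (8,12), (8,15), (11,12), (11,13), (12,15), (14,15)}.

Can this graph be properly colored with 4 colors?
Yes, G is 4-colorable

A valid 4-coloring: color 1: [7]; color 2: [8, 13, 14]; color 3: [11, 15]; color 4: [6, 12].
(χ(G) = 4 ≤ 4.)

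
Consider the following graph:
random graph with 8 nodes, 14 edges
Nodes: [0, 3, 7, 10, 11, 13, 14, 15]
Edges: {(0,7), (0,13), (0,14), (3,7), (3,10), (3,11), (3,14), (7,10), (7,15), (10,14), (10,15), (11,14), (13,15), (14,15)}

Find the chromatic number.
χ(G) = 3

Clique number ω(G) = 3 (lower bound: χ ≥ ω).
The clique on [3, 10, 14] has size 3, forcing χ ≥ 3, and the coloring below uses 3 colors, so χ(G) = 3.
A valid 3-coloring: color 1: [7, 13, 14]; color 2: [0, 3, 15]; color 3: [10, 11].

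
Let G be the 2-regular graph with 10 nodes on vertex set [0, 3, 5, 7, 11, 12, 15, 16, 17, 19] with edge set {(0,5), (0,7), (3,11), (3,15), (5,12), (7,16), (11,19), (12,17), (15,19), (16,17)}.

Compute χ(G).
χ(G) = 2

Clique number ω(G) = 2 (lower bound: χ ≥ ω).
The graph is bipartite (no odd cycle), so 2 colors suffice: χ(G) = 2.
A valid 2-coloring: color 1: [5, 7, 11, 15, 17]; color 2: [0, 3, 12, 16, 19].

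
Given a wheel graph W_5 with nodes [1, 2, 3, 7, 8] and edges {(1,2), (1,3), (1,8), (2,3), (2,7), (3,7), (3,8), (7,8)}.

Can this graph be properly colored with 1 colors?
No, G is not 1-colorable

The clique on vertices [1, 3, 8] has size 3 > 1, so it alone needs 3 colors.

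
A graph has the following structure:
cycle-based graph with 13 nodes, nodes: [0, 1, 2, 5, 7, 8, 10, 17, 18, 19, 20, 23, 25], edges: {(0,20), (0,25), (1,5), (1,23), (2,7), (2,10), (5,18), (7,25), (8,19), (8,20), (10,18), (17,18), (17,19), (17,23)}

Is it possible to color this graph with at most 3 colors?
A valid 3-coloring: color 1: [1, 2, 18, 19, 20, 25]; color 2: [0, 5, 7, 8, 10, 17]; color 3: [23].
(χ(G) = 3 ≤ 3.)

Yes, G is 3-colorable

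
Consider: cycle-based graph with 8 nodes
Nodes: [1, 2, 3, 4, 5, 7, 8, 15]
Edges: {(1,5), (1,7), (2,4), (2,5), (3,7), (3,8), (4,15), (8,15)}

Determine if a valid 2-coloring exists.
Yes, G is 2-colorable

A valid 2-coloring: color 1: [4, 5, 7, 8]; color 2: [1, 2, 3, 15].
(χ(G) = 2 ≤ 2.)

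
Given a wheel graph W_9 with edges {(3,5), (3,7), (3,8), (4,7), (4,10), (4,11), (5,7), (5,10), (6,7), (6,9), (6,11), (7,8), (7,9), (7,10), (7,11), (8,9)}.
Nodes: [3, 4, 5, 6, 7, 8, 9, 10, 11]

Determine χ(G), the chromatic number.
χ(G) = 3

Clique number ω(G) = 3 (lower bound: χ ≥ ω).
The clique on [3, 7, 8] has size 3, forcing χ ≥ 3, and the coloring below uses 3 colors, so χ(G) = 3.
A valid 3-coloring: color 1: [7]; color 2: [4, 5, 6, 8]; color 3: [3, 9, 10, 11].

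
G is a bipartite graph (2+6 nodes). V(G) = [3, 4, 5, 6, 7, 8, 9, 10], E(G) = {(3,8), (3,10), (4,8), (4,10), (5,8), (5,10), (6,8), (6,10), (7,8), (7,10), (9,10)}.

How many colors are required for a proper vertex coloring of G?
Clique number ω(G) = 2 (lower bound: χ ≥ ω).
The graph is bipartite (no odd cycle), so 2 colors suffice: χ(G) = 2.
A valid 2-coloring: color 1: [8, 10]; color 2: [3, 4, 5, 6, 7, 9].

χ(G) = 2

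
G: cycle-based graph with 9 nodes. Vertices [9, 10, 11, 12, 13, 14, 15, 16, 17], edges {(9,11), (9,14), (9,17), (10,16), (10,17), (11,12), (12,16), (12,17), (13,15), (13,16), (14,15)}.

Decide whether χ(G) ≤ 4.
A valid 4-coloring: color 1: [11, 14, 16, 17]; color 2: [9, 10, 12, 15]; color 3: [13].
(χ(G) = 3 ≤ 4.)

Yes, G is 4-colorable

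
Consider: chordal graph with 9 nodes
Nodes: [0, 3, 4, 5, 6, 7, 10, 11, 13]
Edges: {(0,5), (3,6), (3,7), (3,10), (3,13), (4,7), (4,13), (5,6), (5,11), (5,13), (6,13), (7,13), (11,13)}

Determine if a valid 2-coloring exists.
The clique on vertices [5, 11, 13] has size 3 > 2, so it alone needs 3 colors.

No, G is not 2-colorable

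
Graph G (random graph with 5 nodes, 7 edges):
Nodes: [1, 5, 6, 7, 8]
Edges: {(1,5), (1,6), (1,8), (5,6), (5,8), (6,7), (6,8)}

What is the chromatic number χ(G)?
Clique number ω(G) = 4 (lower bound: χ ≥ ω).
The clique on [1, 5, 6, 8] has size 4, forcing χ ≥ 4, and the coloring below uses 4 colors, so χ(G) = 4.
A valid 4-coloring: color 1: [6]; color 2: [7, 8]; color 3: [5]; color 4: [1].

χ(G) = 4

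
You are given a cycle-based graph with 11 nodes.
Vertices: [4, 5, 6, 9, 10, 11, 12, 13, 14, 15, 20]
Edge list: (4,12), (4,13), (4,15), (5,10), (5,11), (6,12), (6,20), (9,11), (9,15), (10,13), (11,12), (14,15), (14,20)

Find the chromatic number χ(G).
χ(G) = 3

Clique number ω(G) = 2 (lower bound: χ ≥ ω).
Odd cycle [13, 10, 5, 11, 9, 15, 4] needs 3 colors (χ ≥ 3).
The coloring below uses 3 colors, so χ(G) = 3.
A valid 3-coloring: color 1: [5, 12, 13, 15, 20]; color 2: [4, 6, 10, 11, 14]; color 3: [9].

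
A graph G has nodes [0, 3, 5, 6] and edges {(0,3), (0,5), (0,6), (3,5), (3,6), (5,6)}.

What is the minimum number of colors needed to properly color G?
χ(G) = 4

Clique number ω(G) = 4 (lower bound: χ ≥ ω).
The clique on [0, 3, 5, 6] has size 4, forcing χ ≥ 4, and the coloring below uses 4 colors, so χ(G) = 4.
A valid 4-coloring: color 1: [6]; color 2: [3]; color 3: [0]; color 4: [5].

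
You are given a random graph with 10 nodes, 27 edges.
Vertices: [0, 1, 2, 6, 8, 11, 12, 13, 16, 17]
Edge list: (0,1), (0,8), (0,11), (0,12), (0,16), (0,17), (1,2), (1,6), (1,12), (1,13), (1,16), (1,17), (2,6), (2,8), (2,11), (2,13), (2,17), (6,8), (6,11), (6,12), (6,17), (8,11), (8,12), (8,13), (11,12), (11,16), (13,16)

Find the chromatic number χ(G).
Clique number ω(G) = 4 (lower bound: χ ≥ ω).
The clique on [2, 6, 8, 11] has size 4, forcing χ ≥ 4, and the coloring below uses 4 colors, so χ(G) = 4.
A valid 4-coloring: color 1: [1, 11]; color 2: [0, 6, 13]; color 3: [2, 12, 16]; color 4: [8, 17].

χ(G) = 4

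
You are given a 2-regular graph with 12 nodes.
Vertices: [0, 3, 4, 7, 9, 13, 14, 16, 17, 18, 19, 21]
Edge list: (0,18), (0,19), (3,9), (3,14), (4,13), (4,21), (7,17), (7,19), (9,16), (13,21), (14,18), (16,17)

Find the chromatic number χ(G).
Clique number ω(G) = 3 (lower bound: χ ≥ ω).
The clique on [4, 13, 21] has size 3, forcing χ ≥ 3, and the coloring below uses 3 colors, so χ(G) = 3.
A valid 3-coloring: color 1: [4, 9, 14, 17, 19]; color 2: [3, 7, 16, 18, 21]; color 3: [0, 13].

χ(G) = 3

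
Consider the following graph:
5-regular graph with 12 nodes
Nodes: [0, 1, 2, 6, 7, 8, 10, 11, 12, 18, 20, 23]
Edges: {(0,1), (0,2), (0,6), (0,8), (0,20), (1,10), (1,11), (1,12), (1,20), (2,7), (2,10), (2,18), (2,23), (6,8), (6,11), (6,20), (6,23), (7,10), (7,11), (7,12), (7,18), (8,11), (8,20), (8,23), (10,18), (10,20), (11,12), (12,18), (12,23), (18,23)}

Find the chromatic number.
χ(G) = 4

Clique number ω(G) = 4 (lower bound: χ ≥ ω).
The clique on [0, 6, 8, 20] has size 4, forcing χ ≥ 4, and the coloring below uses 4 colors, so χ(G) = 4.
A valid 4-coloring: color 1: [7, 20, 23]; color 2: [1, 8, 18]; color 3: [0, 10, 11]; color 4: [2, 6, 12].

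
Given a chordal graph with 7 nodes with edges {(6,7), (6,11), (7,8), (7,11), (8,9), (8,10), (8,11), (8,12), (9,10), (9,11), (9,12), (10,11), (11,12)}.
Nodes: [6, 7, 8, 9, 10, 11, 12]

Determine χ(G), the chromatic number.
χ(G) = 4

Clique number ω(G) = 4 (lower bound: χ ≥ ω).
The clique on [8, 9, 10, 11] has size 4, forcing χ ≥ 4, and the coloring below uses 4 colors, so χ(G) = 4.
A valid 4-coloring: color 1: [11]; color 2: [6, 8]; color 3: [7, 9]; color 4: [10, 12].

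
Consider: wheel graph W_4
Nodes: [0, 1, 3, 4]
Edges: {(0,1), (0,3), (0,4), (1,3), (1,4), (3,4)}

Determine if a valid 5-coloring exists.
Yes, G is 5-colorable

A valid 5-coloring: color 1: [4]; color 2: [1]; color 3: [3]; color 4: [0].
(χ(G) = 4 ≤ 5.)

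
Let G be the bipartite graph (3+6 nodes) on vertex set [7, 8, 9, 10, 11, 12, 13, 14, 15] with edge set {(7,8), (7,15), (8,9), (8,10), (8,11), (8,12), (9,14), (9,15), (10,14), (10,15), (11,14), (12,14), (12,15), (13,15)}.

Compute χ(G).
Clique number ω(G) = 2 (lower bound: χ ≥ ω).
The graph is bipartite (no odd cycle), so 2 colors suffice: χ(G) = 2.
A valid 2-coloring: color 1: [8, 14, 15]; color 2: [7, 9, 10, 11, 12, 13].

χ(G) = 2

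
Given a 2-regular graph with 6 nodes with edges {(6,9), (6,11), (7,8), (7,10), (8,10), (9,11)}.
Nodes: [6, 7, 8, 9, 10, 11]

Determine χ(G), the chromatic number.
Clique number ω(G) = 3 (lower bound: χ ≥ ω).
The clique on [7, 8, 10] has size 3, forcing χ ≥ 3, and the coloring below uses 3 colors, so χ(G) = 3.
A valid 3-coloring: color 1: [10, 11]; color 2: [7, 9]; color 3: [6, 8].

χ(G) = 3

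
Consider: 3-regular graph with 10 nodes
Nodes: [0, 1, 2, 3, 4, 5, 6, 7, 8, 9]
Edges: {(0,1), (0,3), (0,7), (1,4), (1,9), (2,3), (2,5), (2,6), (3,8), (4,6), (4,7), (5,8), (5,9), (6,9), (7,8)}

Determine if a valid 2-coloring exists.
A valid 2-coloring: color 1: [0, 2, 4, 8, 9]; color 2: [1, 3, 5, 6, 7].
(χ(G) = 2 ≤ 2.)

Yes, G is 2-colorable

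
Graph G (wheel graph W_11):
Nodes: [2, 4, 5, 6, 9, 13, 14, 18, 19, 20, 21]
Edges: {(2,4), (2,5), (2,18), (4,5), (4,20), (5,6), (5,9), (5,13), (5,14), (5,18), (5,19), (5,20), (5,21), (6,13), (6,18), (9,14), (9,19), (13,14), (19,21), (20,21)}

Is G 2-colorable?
No, G is not 2-colorable

The clique on vertices [2, 5, 18] has size 3 > 2, so it alone needs 3 colors.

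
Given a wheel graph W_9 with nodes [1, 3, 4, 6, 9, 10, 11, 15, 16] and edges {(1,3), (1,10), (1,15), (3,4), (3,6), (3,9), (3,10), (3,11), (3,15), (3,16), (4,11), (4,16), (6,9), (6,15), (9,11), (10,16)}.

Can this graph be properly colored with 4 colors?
Yes, G is 4-colorable

A valid 4-coloring: color 1: [3]; color 2: [4, 9, 10, 15]; color 3: [1, 6, 11, 16].
(χ(G) = 3 ≤ 4.)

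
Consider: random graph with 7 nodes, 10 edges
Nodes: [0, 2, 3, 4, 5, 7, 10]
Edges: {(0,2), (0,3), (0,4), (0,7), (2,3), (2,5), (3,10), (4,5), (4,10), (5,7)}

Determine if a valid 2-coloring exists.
No, G is not 2-colorable

The clique on vertices [0, 2, 3] has size 3 > 2, so it alone needs 3 colors.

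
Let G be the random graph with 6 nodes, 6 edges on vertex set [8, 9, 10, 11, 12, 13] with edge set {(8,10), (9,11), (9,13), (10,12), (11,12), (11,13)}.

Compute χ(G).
Clique number ω(G) = 3 (lower bound: χ ≥ ω).
The clique on [9, 11, 13] has size 3, forcing χ ≥ 3, and the coloring below uses 3 colors, so χ(G) = 3.
A valid 3-coloring: color 1: [10, 11]; color 2: [8, 9, 12]; color 3: [13].

χ(G) = 3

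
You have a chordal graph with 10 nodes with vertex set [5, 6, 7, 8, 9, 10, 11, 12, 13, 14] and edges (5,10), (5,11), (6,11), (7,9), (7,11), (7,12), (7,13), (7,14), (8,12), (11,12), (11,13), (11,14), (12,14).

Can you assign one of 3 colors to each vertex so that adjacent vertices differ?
No, G is not 3-colorable

The clique on vertices [7, 11, 12, 14] has size 4 > 3, so it alone needs 4 colors.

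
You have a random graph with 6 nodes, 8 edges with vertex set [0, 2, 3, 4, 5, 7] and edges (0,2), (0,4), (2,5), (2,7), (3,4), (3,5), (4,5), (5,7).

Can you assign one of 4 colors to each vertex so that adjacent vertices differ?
Yes, G is 4-colorable

A valid 4-coloring: color 1: [0, 5]; color 2: [2, 4]; color 3: [3, 7].
(χ(G) = 3 ≤ 4.)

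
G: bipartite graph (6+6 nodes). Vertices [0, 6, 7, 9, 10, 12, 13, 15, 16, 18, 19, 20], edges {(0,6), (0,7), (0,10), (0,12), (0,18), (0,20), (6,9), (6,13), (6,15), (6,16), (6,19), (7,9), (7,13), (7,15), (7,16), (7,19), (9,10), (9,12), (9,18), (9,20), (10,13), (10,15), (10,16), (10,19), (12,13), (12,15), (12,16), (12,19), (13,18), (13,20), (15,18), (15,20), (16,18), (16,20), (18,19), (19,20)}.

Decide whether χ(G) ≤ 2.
A valid 2-coloring: color 1: [6, 7, 10, 12, 18, 20]; color 2: [0, 9, 13, 15, 16, 19].
(χ(G) = 2 ≤ 2.)

Yes, G is 2-colorable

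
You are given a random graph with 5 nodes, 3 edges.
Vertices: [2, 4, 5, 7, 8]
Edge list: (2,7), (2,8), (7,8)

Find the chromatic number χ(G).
Clique number ω(G) = 3 (lower bound: χ ≥ ω).
The clique on [2, 7, 8] has size 3, forcing χ ≥ 3, and the coloring below uses 3 colors, so χ(G) = 3.
A valid 3-coloring: color 1: [4, 5, 8]; color 2: [2]; color 3: [7].

χ(G) = 3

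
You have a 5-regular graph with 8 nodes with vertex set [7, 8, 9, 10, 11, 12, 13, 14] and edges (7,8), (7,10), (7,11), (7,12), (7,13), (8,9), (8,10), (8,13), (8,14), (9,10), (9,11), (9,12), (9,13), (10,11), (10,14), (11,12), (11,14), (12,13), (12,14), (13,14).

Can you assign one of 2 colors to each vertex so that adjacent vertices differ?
The clique on vertices [8, 9, 10] has size 3 > 2, so it alone needs 3 colors.

No, G is not 2-colorable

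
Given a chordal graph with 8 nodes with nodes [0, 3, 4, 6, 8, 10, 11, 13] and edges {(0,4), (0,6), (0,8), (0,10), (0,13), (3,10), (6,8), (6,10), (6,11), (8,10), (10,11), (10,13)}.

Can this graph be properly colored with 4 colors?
A valid 4-coloring: color 1: [4, 10]; color 2: [0, 3, 11]; color 3: [6, 13]; color 4: [8].
(χ(G) = 4 ≤ 4.)

Yes, G is 4-colorable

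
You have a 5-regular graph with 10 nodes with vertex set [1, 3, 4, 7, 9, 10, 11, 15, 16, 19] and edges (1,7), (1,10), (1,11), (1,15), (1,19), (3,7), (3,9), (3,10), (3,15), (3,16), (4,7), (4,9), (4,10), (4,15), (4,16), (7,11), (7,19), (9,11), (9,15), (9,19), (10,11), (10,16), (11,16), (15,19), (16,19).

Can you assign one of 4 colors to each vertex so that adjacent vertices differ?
A valid 4-coloring: color 1: [7, 10, 15]; color 2: [1, 9, 16]; color 3: [3, 4, 11, 19].
(χ(G) = 3 ≤ 4.)

Yes, G is 4-colorable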